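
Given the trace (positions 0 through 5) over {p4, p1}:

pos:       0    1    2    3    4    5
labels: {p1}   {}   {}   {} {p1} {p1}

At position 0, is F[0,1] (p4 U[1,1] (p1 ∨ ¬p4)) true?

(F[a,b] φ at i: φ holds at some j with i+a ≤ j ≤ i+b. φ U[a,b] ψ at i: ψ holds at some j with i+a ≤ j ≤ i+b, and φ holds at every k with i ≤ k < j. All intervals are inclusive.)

Check (p4 U[1,1] (p1 ∨ ¬p4)) at each j in [0,1]:
  j=0: fails
  j=1: fails
No position in the window satisfies it → formula fails.

False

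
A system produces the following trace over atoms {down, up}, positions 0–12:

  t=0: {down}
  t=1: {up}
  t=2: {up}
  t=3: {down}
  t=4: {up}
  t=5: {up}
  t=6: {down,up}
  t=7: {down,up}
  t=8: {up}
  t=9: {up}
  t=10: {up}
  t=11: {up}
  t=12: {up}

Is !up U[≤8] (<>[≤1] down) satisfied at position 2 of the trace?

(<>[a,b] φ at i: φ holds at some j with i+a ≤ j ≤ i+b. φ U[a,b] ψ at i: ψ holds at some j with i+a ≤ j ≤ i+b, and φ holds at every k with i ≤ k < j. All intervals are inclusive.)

Yes

Need some j in [2,10] with <>[≤1] down, and !up at every k in [2,j-1].
  j=2: <>[≤1] down holds; no prefix to check → satisfied.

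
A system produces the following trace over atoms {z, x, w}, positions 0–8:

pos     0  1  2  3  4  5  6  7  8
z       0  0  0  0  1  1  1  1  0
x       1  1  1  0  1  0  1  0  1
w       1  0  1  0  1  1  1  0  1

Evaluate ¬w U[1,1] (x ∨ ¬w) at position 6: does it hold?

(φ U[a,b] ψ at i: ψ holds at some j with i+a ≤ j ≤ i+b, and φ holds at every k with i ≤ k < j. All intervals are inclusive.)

Need some j in [7,7] with (x ∨ ¬w), and ¬w at every k in [6,j-1].
  j=7: (x ∨ ¬w) holds, but ¬w fails at k=6 → not this j.
No j in the window works → until fails.

No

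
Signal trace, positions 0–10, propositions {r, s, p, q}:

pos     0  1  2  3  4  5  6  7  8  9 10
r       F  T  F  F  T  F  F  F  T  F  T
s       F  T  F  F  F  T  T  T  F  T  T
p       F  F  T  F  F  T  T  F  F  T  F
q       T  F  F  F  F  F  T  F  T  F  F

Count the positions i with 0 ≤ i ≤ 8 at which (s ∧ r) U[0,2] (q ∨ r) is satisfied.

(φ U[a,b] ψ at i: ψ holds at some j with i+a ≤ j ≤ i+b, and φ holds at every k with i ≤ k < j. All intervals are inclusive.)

5

Evaluate at each i in [0,8]:
  i=0: ✓ (rhs at j=0)
  i=1: ✓ (rhs at j=1)
  i=2: ✗ (lhs fails at k=2 before rhs at j=4)
  i=3: ✗ (lhs fails at k=3 before rhs at j=4)
  i=4: ✓ (rhs at j=4)
  i=5: ✗ (lhs fails at k=5 before rhs at j=6)
  i=6: ✓ (rhs at j=6)
  i=7: ✗ (lhs fails at k=7 before rhs at j=8)
  i=8: ✓ (rhs at j=8)
Positions where it holds: {0, 1, 4, 6, 8} → 5.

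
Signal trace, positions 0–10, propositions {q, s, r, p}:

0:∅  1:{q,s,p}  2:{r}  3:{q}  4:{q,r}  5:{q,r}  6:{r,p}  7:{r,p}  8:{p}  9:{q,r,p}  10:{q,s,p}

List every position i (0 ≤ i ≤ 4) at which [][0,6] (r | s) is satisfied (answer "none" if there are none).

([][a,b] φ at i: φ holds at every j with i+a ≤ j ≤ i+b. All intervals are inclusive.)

Evaluate at each i in [0,4]:
  i=0: ✗ (fails at j=0)
  i=1: ✗ (fails at j=3)
  i=2: ✗ (fails at j=3)
  i=3: ✗ (fails at j=3)
  i=4: ✗ (fails at j=8)

none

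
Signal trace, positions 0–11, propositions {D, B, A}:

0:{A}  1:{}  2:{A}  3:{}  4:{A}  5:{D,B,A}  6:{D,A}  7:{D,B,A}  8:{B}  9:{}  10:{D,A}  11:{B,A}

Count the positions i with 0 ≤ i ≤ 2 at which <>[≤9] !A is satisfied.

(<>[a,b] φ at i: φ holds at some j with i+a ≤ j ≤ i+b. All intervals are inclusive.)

3

Evaluate at each i in [0,2]:
  i=0: ✓ (witness j=1)
  i=1: ✓ (witness j=1)
  i=2: ✓ (witness j=3)
Positions where it holds: {0, 1, 2} → 3.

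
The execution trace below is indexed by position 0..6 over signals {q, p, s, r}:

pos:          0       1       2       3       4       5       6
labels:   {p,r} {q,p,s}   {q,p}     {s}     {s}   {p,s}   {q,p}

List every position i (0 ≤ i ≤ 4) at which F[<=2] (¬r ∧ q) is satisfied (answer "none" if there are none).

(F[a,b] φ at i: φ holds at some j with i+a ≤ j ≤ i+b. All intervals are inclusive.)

0, 1, 2, 4

Evaluate at each i in [0,4]:
  i=0: ✓ (witness j=1)
  i=1: ✓ (witness j=1)
  i=2: ✓ (witness j=2)
  i=3: ✗ (none in [3,5])
  i=4: ✓ (witness j=6)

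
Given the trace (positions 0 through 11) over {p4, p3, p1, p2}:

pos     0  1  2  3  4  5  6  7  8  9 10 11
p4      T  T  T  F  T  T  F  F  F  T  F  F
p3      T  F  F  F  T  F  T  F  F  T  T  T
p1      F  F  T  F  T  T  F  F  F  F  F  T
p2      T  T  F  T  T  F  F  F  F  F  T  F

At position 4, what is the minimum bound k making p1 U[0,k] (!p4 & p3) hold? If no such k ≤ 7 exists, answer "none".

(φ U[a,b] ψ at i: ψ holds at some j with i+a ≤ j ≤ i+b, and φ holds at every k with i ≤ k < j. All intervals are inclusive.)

2

Need earliest j ≥ 4 with (!p4 & p3), and p1 at every k in [4,j-1].
  j=4: rhs fails.
  j=5: rhs fails.
  j=6: rhs holds; lhs holds on [4,5]. k = 2.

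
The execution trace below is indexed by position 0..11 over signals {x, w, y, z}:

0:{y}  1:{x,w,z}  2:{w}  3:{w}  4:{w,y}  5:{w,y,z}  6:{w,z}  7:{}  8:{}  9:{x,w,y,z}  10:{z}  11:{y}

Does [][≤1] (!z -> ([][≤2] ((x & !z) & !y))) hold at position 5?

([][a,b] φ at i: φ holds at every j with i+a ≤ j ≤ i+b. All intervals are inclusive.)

True

Check (!z -> ([][≤2] ((x & !z) & !y))) at every j in [5,6]:
  j=5: antecedent false → ✓
  j=6: antecedent false → ✓
All positions satisfy it → formula holds.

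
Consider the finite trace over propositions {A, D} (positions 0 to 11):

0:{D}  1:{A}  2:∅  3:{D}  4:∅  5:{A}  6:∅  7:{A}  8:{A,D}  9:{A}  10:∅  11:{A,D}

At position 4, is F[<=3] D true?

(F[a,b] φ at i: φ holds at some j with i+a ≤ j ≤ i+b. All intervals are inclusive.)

Check D at each j in [4,7]:
  j=4: false
  j=5: false
  j=6: false
  j=7: false
No position in the window satisfies it → formula fails.

False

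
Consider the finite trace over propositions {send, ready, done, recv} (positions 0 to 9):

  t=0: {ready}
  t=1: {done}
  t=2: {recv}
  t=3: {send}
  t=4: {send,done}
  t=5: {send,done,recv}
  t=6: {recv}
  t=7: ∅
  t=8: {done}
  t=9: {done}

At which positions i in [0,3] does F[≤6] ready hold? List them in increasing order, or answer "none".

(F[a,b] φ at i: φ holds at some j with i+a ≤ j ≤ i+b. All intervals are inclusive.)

0

Evaluate at each i in [0,3]:
  i=0: ✓ (witness j=0)
  i=1: ✗ (none in [1,7])
  i=2: ✗ (none in [2,8])
  i=3: ✗ (none in [3,9])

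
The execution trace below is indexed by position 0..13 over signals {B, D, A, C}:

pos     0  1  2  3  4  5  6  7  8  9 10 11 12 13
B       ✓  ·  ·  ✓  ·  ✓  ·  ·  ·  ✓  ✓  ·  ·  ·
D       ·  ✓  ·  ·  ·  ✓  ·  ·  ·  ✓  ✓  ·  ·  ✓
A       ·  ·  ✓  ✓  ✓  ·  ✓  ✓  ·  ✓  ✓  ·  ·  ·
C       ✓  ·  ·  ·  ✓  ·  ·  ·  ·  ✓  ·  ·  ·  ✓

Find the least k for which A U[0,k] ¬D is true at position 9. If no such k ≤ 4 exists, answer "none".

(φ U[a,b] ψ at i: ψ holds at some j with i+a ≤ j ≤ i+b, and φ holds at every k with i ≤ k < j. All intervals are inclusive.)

Need earliest j ≥ 9 with ¬D, and A at every k in [9,j-1].
  j=9: rhs fails.
  j=10: rhs fails.
  j=11: rhs holds; lhs holds on [9,10]. k = 2.

2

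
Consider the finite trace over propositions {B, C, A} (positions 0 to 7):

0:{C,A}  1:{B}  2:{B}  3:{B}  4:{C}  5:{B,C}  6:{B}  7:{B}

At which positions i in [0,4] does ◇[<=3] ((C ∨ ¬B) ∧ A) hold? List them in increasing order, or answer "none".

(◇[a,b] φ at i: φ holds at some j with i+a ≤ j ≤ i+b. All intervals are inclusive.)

Evaluate at each i in [0,4]:
  i=0: ✓ (witness j=0)
  i=1: ✗ (none in [1,4])
  i=2: ✗ (none in [2,5])
  i=3: ✗ (none in [3,6])
  i=4: ✗ (none in [4,7])

0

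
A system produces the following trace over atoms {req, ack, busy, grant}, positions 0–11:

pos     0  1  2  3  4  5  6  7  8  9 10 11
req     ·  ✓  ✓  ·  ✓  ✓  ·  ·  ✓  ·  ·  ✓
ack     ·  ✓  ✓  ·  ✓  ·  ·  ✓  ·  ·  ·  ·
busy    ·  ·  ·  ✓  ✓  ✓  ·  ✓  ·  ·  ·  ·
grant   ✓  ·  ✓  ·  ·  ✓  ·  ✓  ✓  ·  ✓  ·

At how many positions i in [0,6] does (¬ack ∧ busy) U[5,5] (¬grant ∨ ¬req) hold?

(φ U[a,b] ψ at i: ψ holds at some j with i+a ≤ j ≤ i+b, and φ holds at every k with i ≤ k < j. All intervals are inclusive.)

Evaluate at each i in [0,6]:
  i=0: ✗ (no rhs in [5,5])
  i=1: ✗ (lhs fails at k=1 before rhs at j=6)
  i=2: ✗ (lhs fails at k=2 before rhs at j=7)
  i=3: ✗ (no rhs in [8,8])
  i=4: ✗ (lhs fails at k=4 before rhs at j=9)
  i=5: ✗ (lhs fails at k=6 before rhs at j=10)
  i=6: ✗ (lhs fails at k=6 before rhs at j=11)
Positions where it holds: {} → 0.

0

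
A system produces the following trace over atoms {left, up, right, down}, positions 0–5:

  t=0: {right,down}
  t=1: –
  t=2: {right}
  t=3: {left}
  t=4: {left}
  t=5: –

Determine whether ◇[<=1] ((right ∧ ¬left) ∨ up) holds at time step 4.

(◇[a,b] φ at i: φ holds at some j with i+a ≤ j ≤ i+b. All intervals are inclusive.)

Does not hold

Check ((right ∧ ¬left) ∨ up) at each j in [4,5]:
  j=4: false
  j=5: false
No position in the window satisfies it → formula fails.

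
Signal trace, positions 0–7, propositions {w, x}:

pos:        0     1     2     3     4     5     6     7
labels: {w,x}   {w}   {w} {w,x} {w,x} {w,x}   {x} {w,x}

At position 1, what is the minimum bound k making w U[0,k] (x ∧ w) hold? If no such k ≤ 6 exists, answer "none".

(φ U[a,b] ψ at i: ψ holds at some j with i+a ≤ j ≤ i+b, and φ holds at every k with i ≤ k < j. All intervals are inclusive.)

Need earliest j ≥ 1 with (x ∧ w), and w at every k in [1,j-1].
  j=1: rhs fails.
  j=2: rhs fails.
  j=3: rhs holds; lhs holds on [1,2]. k = 2.

2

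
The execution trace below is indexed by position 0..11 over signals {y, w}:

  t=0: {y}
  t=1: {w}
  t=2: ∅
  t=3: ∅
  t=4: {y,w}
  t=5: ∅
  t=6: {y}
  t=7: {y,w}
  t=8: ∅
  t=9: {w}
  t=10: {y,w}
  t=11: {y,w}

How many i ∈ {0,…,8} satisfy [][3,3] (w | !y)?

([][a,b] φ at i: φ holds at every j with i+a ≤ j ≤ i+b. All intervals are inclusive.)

8

Evaluate at each i in [0,8]:
  i=0: ✓ (all of [3,3])
  i=1: ✓ (all of [4,4])
  i=2: ✓ (all of [5,5])
  i=3: ✗ (fails at j=6)
  i=4: ✓ (all of [7,7])
  i=5: ✓ (all of [8,8])
  i=6: ✓ (all of [9,9])
  i=7: ✓ (all of [10,10])
  i=8: ✓ (all of [11,11])
Positions where it holds: {0, 1, 2, 4, 5, 6, 7, 8} → 8.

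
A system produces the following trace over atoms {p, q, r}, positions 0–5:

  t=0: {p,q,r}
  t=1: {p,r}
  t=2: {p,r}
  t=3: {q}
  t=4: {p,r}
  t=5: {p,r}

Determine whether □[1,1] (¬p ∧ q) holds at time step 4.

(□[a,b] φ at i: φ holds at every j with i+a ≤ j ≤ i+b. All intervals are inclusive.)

Check (¬p ∧ q) at every j in [5,5]:
  j=5: false
Fails at j=5 → formula fails.

Does not hold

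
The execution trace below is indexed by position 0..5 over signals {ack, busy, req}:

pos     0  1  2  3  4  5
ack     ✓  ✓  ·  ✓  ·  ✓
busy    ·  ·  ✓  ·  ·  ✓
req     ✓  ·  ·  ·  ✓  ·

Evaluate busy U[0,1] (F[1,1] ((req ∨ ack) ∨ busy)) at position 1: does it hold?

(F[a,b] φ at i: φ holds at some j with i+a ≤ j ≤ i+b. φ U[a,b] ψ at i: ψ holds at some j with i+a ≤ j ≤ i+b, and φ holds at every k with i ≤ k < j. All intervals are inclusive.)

Need some j in [1,2] with F[1,1] ((req ∨ ack) ∨ busy), and busy at every k in [1,j-1].
  j=1: F[1,1] ((req ∨ ack) ∨ busy) holds; no prefix to check → satisfied.

Holds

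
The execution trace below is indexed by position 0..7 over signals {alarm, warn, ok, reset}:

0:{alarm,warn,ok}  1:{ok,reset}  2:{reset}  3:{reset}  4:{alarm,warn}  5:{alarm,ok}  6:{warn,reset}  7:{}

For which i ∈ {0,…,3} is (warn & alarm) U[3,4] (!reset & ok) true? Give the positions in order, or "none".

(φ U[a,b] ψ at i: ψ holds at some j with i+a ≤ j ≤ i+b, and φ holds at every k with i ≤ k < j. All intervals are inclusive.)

Evaluate at each i in [0,3]:
  i=0: ✗ (no rhs in [3,4])
  i=1: ✗ (lhs fails at k=1 before rhs at j=5)
  i=2: ✗ (lhs fails at k=2 before rhs at j=5)
  i=3: ✗ (no rhs in [6,7])

none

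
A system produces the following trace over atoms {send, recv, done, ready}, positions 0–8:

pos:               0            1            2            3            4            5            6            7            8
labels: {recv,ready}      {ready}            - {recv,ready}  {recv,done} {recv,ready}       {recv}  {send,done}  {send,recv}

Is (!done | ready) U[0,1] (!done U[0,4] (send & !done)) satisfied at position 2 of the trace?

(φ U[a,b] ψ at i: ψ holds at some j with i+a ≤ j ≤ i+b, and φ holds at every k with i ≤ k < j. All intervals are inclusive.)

False

Need some j in [2,3] with (!done U[0,4] (send & !done)), and (!done | ready) at every k in [2,j-1].
  j=2: (!done U[0,4] (send & !done)) — fails.
  j=3: (!done U[0,4] (send & !done)) — fails.
No j in the window works → until fails.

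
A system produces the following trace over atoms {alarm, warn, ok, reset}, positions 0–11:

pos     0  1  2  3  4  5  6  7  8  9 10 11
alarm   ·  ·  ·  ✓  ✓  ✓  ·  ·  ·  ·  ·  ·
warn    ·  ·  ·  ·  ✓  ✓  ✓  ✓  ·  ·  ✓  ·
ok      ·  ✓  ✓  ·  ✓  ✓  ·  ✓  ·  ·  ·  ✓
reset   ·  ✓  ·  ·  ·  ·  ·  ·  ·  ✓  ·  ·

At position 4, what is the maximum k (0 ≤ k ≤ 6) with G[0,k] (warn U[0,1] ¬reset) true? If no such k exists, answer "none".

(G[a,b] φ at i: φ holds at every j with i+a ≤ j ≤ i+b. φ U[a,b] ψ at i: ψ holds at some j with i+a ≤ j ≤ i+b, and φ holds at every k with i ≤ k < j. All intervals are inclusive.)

4

(warn U[0,1] ¬reset) must hold from j=4 onward; find where it first fails.
  j=4: holds
  j=5: holds
  j=6: holds
  j=7: holds
  j=8: holds
  j=9: fails
Holds on [4,8], so largest k = 4.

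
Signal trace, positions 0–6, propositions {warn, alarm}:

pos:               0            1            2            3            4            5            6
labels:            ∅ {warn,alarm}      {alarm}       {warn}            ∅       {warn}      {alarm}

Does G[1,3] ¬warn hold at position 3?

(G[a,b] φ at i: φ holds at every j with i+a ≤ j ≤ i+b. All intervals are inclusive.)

False

Check ¬warn at every j in [4,6]:
  j=4: true
  j=5: false
  j=6: true
Fails at j=5 → formula fails.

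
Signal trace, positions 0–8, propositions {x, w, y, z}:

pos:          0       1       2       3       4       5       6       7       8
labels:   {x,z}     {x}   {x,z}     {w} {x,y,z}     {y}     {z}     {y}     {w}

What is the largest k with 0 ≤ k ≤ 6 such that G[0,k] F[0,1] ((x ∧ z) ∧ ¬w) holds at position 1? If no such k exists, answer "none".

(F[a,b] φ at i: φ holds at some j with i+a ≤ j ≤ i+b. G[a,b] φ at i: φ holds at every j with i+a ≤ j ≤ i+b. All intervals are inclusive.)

3

F[0,1] ((x ∧ z) ∧ ¬w) must hold from j=1 onward; find where it first fails.
  j=1: holds
  j=2: holds
  j=3: holds
  j=4: holds
  j=5: fails
Holds on [1,4], so largest k = 3.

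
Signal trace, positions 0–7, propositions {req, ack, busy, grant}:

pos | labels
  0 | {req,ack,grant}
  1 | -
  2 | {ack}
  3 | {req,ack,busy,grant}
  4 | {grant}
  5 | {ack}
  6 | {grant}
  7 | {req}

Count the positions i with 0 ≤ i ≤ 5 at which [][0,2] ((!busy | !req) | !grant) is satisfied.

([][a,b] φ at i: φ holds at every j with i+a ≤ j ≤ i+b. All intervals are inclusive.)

Evaluate at each i in [0,5]:
  i=0: ✓ (all of [0,2])
  i=1: ✗ (fails at j=3)
  i=2: ✗ (fails at j=3)
  i=3: ✗ (fails at j=3)
  i=4: ✓ (all of [4,6])
  i=5: ✓ (all of [5,7])
Positions where it holds: {0, 4, 5} → 3.

3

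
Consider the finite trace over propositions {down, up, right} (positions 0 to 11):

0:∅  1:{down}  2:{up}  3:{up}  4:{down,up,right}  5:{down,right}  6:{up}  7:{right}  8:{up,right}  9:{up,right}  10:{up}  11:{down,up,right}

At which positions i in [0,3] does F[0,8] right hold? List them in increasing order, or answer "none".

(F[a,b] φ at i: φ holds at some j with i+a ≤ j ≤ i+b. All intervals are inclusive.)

0, 1, 2, 3

Evaluate at each i in [0,3]:
  i=0: ✓ (witness j=4)
  i=1: ✓ (witness j=4)
  i=2: ✓ (witness j=4)
  i=3: ✓ (witness j=4)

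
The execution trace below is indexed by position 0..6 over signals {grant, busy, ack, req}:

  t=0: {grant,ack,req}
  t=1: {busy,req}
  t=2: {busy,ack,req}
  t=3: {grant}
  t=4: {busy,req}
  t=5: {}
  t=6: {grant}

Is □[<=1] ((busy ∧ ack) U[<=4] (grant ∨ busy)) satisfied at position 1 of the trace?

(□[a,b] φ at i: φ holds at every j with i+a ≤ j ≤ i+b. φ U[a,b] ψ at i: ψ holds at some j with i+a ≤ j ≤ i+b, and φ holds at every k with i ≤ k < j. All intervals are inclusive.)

Check ((busy ∧ ack) U[<=4] (grant ∨ busy)) at every j in [1,2]:
  j=1: holds
  j=2: holds
All positions satisfy it → formula holds.

True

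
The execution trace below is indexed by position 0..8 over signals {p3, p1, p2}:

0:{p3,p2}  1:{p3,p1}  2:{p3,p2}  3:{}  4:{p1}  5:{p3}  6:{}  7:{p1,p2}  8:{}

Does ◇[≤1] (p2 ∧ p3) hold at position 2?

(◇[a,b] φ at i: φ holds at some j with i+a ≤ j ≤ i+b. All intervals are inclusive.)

Yes

Check (p2 ∧ p3) at each j in [2,3]:
  j=2: true
  j=3: false
Found at j=2 → formula holds.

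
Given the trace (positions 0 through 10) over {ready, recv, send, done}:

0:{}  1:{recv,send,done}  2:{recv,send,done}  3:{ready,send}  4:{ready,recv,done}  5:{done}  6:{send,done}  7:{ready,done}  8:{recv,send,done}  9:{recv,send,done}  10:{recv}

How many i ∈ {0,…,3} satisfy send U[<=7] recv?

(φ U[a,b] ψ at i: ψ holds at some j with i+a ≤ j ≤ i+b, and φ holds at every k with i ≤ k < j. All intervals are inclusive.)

3

Evaluate at each i in [0,3]:
  i=0: ✗ (lhs fails at k=0 before rhs at j=1)
  i=1: ✓ (rhs at j=1)
  i=2: ✓ (rhs at j=2)
  i=3: ✓ (rhs at j=4; lhs holds on [3,3])
Positions where it holds: {1, 2, 3} → 3.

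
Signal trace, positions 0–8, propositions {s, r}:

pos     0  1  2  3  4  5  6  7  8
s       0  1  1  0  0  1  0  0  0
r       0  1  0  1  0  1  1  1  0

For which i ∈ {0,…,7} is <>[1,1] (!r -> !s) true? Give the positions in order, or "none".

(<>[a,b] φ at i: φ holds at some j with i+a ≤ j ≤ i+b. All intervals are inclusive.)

Evaluate at each i in [0,7]:
  i=0: ✓ (witness j=1)
  i=1: ✗ (none in [2,2])
  i=2: ✓ (witness j=3)
  i=3: ✓ (witness j=4)
  i=4: ✓ (witness j=5)
  i=5: ✓ (witness j=6)
  i=6: ✓ (witness j=7)
  i=7: ✓ (witness j=8)

0, 2, 3, 4, 5, 6, 7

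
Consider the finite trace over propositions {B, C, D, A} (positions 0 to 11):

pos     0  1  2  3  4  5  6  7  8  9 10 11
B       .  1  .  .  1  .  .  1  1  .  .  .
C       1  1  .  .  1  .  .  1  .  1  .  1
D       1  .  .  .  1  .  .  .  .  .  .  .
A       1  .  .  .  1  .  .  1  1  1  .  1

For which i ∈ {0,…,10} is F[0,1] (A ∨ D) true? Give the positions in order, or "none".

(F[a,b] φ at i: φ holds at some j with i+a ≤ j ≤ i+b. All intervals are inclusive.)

Evaluate at each i in [0,10]:
  i=0: ✓ (witness j=0)
  i=1: ✗ (none in [1,2])
  i=2: ✗ (none in [2,3])
  i=3: ✓ (witness j=4)
  i=4: ✓ (witness j=4)
  i=5: ✗ (none in [5,6])
  i=6: ✓ (witness j=7)
  i=7: ✓ (witness j=7)
  i=8: ✓ (witness j=8)
  i=9: ✓ (witness j=9)
  i=10: ✓ (witness j=11)

0, 3, 4, 6, 7, 8, 9, 10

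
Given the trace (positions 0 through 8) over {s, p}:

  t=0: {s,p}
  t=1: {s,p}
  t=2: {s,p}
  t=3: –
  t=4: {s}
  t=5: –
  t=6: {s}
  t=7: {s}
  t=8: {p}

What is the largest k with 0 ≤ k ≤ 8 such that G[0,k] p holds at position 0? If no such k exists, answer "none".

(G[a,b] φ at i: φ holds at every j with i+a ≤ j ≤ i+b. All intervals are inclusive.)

p must hold from j=0 onward; find where it first fails.
  j=0: holds
  j=1: holds
  j=2: holds
  j=3: fails
Holds on [0,2], so largest k = 2.

2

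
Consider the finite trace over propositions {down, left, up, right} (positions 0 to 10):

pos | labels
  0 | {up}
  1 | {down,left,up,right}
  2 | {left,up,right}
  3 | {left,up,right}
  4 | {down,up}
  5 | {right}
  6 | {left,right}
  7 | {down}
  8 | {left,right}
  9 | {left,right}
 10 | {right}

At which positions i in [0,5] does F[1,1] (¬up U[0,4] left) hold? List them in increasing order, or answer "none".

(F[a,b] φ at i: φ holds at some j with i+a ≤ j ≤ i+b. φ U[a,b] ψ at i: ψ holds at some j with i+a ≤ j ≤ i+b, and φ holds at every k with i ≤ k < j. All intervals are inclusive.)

Evaluate at each i in [0,5]:
  i=0: ✓ (witness j=1)
  i=1: ✓ (witness j=2)
  i=2: ✓ (witness j=3)
  i=3: ✗ (none in [4,4])
  i=4: ✓ (witness j=5)
  i=5: ✓ (witness j=6)

0, 1, 2, 4, 5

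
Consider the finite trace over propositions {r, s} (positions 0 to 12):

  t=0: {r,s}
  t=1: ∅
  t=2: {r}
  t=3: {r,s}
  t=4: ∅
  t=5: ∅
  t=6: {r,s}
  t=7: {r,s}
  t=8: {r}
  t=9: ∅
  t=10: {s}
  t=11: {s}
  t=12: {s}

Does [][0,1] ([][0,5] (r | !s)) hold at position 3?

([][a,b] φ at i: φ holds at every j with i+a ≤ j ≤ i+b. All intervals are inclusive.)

True

Check [][0,5] (r | !s) at every j in [3,4]:
  j=3: holds on [3,8]
  j=4: holds on [4,9]
All positions satisfy it → formula holds.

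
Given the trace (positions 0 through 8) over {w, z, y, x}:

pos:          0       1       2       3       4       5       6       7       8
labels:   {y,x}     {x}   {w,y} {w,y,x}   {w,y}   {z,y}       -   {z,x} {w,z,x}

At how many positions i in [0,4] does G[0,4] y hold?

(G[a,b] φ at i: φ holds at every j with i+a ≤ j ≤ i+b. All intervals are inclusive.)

Evaluate at each i in [0,4]:
  i=0: ✗ (fails at j=1)
  i=1: ✗ (fails at j=1)
  i=2: ✗ (fails at j=6)
  i=3: ✗ (fails at j=6)
  i=4: ✗ (fails at j=6)
Positions where it holds: {} → 0.

0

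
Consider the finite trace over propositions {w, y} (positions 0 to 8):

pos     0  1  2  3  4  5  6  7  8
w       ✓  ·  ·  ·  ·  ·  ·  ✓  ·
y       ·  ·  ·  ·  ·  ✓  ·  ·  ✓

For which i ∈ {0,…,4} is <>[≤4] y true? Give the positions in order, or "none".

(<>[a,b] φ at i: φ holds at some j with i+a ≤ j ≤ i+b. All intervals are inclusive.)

1, 2, 3, 4

Evaluate at each i in [0,4]:
  i=0: ✗ (none in [0,4])
  i=1: ✓ (witness j=5)
  i=2: ✓ (witness j=5)
  i=3: ✓ (witness j=5)
  i=4: ✓ (witness j=5)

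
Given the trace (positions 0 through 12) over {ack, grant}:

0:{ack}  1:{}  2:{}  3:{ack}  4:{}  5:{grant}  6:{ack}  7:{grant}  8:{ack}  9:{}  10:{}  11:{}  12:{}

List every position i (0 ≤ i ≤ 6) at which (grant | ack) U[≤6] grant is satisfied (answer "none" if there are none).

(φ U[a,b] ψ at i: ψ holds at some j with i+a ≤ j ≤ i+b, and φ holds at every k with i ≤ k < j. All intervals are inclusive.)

Evaluate at each i in [0,6]:
  i=0: ✗ (lhs fails at k=1 before rhs at j=5)
  i=1: ✗ (lhs fails at k=1 before rhs at j=5)
  i=2: ✗ (lhs fails at k=2 before rhs at j=5)
  i=3: ✗ (lhs fails at k=4 before rhs at j=5)
  i=4: ✗ (lhs fails at k=4 before rhs at j=5)
  i=5: ✓ (rhs at j=5)
  i=6: ✓ (rhs at j=7; lhs holds on [6,6])

5, 6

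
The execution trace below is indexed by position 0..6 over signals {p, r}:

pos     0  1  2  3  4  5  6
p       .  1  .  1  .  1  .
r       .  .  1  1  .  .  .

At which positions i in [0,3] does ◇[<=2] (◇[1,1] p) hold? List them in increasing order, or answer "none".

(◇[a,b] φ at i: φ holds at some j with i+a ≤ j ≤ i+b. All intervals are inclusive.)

Evaluate at each i in [0,3]:
  i=0: ✓ (witness j=0)
  i=1: ✓ (witness j=2)
  i=2: ✓ (witness j=2)
  i=3: ✓ (witness j=4)

0, 1, 2, 3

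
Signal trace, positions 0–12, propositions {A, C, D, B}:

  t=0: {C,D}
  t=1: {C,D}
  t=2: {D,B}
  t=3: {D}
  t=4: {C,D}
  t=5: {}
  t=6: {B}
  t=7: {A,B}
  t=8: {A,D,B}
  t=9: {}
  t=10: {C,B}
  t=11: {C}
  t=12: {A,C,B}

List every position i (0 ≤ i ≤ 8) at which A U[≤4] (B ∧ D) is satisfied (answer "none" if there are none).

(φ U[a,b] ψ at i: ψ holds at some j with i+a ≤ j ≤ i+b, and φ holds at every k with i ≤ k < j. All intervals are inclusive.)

2, 7, 8

Evaluate at each i in [0,8]:
  i=0: ✗ (lhs fails at k=0 before rhs at j=2)
  i=1: ✗ (lhs fails at k=1 before rhs at j=2)
  i=2: ✓ (rhs at j=2)
  i=3: ✗ (no rhs in [3,7])
  i=4: ✗ (lhs fails at k=4 before rhs at j=8)
  i=5: ✗ (lhs fails at k=5 before rhs at j=8)
  i=6: ✗ (lhs fails at k=6 before rhs at j=8)
  i=7: ✓ (rhs at j=8; lhs holds on [7,7])
  i=8: ✓ (rhs at j=8)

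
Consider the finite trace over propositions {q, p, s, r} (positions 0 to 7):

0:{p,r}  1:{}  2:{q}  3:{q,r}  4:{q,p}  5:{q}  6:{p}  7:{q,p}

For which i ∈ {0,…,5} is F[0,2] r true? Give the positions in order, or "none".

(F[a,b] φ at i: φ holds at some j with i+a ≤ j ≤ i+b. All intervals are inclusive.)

0, 1, 2, 3

Evaluate at each i in [0,5]:
  i=0: ✓ (witness j=0)
  i=1: ✓ (witness j=3)
  i=2: ✓ (witness j=3)
  i=3: ✓ (witness j=3)
  i=4: ✗ (none in [4,6])
  i=5: ✗ (none in [5,7])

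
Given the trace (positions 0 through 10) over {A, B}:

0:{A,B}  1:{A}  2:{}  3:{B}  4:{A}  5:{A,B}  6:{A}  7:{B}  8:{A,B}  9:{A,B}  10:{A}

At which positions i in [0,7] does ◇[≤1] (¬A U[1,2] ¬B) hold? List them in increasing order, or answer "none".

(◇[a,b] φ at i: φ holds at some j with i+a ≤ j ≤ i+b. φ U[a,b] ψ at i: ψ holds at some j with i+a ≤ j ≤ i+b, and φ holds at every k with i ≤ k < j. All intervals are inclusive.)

1, 2, 3

Evaluate at each i in [0,7]:
  i=0: ✗ (none in [0,1])
  i=1: ✓ (witness j=2)
  i=2: ✓ (witness j=2)
  i=3: ✓ (witness j=3)
  i=4: ✗ (none in [4,5])
  i=5: ✗ (none in [5,6])
  i=6: ✗ (none in [6,7])
  i=7: ✗ (none in [7,8])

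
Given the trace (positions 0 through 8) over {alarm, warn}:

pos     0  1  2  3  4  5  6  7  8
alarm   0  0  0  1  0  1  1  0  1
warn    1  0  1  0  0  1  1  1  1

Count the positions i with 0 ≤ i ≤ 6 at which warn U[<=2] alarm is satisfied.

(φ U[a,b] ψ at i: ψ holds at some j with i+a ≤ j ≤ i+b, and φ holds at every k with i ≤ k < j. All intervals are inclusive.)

4

Evaluate at each i in [0,6]:
  i=0: ✗ (no rhs in [0,2])
  i=1: ✗ (lhs fails at k=1 before rhs at j=3)
  i=2: ✓ (rhs at j=3; lhs holds on [2,2])
  i=3: ✓ (rhs at j=3)
  i=4: ✗ (lhs fails at k=4 before rhs at j=5)
  i=5: ✓ (rhs at j=5)
  i=6: ✓ (rhs at j=6)
Positions where it holds: {2, 3, 5, 6} → 4.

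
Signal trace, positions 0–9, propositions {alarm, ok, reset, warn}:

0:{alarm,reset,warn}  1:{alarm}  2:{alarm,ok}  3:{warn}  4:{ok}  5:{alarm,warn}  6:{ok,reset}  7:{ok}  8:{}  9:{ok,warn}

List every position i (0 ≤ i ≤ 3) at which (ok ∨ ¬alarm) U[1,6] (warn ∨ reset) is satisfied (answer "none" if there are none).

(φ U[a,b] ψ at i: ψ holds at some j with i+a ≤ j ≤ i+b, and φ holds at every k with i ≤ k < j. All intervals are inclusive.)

2, 3

Evaluate at each i in [0,3]:
  i=0: ✗ (lhs fails at k=0 before rhs at j=3)
  i=1: ✗ (lhs fails at k=1 before rhs at j=3)
  i=2: ✓ (rhs at j=3; lhs holds on [2,2])
  i=3: ✓ (rhs at j=5; lhs holds on [3,4])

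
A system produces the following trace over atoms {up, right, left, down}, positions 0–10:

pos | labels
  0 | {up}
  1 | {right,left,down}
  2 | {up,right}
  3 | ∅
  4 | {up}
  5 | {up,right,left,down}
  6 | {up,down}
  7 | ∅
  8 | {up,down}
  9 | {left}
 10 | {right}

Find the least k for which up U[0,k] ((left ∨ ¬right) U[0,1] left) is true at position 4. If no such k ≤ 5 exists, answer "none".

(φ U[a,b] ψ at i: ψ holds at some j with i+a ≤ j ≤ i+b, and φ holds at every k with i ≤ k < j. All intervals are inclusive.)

0

Need earliest j ≥ 4 with ((left ∨ ¬right) U[0,1] left), and up at every k in [4,j-1].
  j=4: rhs holds (empty prefix). k = 0.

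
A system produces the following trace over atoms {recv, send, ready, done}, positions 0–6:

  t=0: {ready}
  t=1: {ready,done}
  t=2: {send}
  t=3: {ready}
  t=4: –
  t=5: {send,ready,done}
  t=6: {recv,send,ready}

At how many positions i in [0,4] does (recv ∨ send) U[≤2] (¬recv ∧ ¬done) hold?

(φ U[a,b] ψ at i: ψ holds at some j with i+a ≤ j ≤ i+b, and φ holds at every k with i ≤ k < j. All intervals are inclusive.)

Evaluate at each i in [0,4]:
  i=0: ✓ (rhs at j=0)
  i=1: ✗ (lhs fails at k=1 before rhs at j=2)
  i=2: ✓ (rhs at j=2)
  i=3: ✓ (rhs at j=3)
  i=4: ✓ (rhs at j=4)
Positions where it holds: {0, 2, 3, 4} → 4.

4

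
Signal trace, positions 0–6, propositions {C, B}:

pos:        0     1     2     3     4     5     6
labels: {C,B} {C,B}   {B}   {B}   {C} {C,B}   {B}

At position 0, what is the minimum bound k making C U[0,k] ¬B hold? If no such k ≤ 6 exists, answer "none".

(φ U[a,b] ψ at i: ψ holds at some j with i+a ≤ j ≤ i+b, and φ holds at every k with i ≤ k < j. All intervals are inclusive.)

none

Need earliest j ≥ 0 with ¬B, and C at every k in [0,j-1].
  j=0: rhs fails.
  j=1: rhs fails.
  j=2: rhs fails.
  j=3: rhs fails.
  j=4: rhs holds but lhs fails at k=2.
  j=5: rhs fails.
  j=6: rhs fails.
No witness within the range → none.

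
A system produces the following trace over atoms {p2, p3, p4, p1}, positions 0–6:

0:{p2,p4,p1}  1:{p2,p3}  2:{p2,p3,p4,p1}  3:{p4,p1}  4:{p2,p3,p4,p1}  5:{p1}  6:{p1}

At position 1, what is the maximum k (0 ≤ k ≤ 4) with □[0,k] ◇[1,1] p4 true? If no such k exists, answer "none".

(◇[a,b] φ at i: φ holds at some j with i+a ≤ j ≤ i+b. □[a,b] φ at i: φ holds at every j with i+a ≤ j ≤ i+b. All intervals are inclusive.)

◇[1,1] p4 must hold from j=1 onward; find where it first fails.
  j=1: holds
  j=2: holds
  j=3: holds
  j=4: fails
Holds on [1,3], so largest k = 2.

2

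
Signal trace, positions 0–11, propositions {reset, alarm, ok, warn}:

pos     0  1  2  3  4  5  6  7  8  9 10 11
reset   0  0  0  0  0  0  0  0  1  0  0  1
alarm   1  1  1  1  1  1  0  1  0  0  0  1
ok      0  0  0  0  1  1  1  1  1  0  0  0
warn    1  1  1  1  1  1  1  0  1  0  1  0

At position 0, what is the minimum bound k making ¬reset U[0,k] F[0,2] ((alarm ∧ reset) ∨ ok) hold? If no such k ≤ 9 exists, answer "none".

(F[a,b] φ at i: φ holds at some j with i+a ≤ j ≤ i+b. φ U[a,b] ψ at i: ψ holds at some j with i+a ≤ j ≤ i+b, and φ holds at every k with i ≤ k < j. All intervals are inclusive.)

Need earliest j ≥ 0 with F[0,2] ((alarm ∧ reset) ∨ ok), and ¬reset at every k in [0,j-1].
  j=0: rhs fails.
  j=1: rhs fails.
  j=2: rhs holds; lhs holds on [0,1]. k = 2.

2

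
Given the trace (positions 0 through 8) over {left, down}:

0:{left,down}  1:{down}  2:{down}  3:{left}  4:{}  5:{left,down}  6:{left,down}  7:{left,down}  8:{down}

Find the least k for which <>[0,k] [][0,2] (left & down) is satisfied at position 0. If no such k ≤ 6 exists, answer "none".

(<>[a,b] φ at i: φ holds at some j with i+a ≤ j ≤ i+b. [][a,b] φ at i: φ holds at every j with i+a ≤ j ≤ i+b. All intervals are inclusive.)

5

Scan j = 0,1,… for [][0,2] (left & down):
  j=0: fails
  j=1: fails
  j=2: fails
  j=3: fails
  j=4: fails
  j=5: holds
First hit at j=5, so smallest k = 5-0 = 5.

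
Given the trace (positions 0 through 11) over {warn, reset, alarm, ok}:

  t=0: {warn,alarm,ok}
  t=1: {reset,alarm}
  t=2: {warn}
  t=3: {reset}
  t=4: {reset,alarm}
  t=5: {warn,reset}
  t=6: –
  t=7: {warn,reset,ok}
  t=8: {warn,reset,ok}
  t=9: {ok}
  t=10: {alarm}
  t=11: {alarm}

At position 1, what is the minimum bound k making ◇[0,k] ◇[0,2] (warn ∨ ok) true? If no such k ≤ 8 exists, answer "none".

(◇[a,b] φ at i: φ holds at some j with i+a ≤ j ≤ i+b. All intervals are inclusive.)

Scan j = 1,2,… for ◇[0,2] (warn ∨ ok):
  j=1: holds
First hit at j=1, so smallest k = 1-1 = 0.

0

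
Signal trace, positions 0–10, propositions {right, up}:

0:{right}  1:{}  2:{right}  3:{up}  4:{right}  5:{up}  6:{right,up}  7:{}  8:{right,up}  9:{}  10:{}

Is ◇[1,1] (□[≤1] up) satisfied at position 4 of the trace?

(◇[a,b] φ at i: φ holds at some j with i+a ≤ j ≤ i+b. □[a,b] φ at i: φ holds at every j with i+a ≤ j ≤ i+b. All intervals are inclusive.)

Yes

Check □[≤1] up at each j in [5,5]:
  j=5: holds on [5,6]
Found at j=5 → formula holds.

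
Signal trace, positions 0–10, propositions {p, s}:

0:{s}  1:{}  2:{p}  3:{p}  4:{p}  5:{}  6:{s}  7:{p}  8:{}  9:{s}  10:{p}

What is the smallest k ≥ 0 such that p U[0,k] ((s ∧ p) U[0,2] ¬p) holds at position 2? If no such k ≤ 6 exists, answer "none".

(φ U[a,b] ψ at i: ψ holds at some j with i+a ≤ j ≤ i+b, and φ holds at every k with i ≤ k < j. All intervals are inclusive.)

3

Need earliest j ≥ 2 with ((s ∧ p) U[0,2] ¬p), and p at every k in [2,j-1].
  j=2: rhs fails.
  j=3: rhs fails.
  j=4: rhs fails.
  j=5: rhs holds; lhs holds on [2,4]. k = 3.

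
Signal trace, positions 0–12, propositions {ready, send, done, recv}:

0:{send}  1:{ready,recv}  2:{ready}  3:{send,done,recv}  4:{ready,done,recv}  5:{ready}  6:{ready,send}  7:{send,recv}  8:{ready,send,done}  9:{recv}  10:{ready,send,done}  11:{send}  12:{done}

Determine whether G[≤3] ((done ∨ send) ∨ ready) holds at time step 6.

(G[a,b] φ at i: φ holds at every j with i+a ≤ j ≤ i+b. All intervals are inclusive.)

False

Check ((done ∨ send) ∨ ready) at every j in [6,9]:
  j=6: true
  j=7: true
  j=8: true
  j=9: false
Fails at j=9 → formula fails.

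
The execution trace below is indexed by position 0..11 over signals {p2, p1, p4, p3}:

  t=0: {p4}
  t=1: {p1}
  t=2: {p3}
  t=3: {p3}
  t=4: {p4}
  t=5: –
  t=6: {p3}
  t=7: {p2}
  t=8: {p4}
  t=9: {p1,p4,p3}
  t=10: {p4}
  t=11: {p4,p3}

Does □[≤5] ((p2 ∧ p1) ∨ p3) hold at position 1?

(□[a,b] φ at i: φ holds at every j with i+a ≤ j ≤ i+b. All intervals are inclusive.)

No

Check ((p2 ∧ p1) ∨ p3) at every j in [1,6]:
  j=1: false
  j=2: true
  j=3: true
  j=4: false
  j=5: false
  j=6: true
Fails at j=1 → formula fails.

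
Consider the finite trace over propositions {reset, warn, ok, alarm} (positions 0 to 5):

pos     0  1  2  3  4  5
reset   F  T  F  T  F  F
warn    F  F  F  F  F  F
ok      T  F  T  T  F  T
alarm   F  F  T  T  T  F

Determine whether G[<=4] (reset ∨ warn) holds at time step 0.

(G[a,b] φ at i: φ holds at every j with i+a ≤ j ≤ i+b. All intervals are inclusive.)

No

Check (reset ∨ warn) at every j in [0,4]:
  j=0: false
  j=1: true
  j=2: false
  j=3: true
  j=4: false
Fails at j=0 → formula fails.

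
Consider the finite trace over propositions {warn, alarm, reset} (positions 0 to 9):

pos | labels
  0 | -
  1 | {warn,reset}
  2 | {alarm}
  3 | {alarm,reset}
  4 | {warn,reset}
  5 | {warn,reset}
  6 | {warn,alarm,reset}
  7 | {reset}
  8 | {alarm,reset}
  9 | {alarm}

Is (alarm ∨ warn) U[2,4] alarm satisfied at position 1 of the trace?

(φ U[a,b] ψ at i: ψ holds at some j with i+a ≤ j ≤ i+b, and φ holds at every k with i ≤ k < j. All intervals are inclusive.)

Need some j in [3,5] with alarm, and (alarm ∨ warn) at every k in [1,j-1].
  j=3: alarm holds; (alarm ∨ warn) holds at every k in [1,2] → satisfied.

Holds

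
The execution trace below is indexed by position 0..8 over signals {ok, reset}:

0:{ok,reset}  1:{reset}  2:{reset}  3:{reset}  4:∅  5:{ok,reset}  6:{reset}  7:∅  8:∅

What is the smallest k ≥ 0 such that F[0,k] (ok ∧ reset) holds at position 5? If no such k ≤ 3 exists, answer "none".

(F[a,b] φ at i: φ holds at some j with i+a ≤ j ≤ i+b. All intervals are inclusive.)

0

Scan j = 5,6,… for (ok ∧ reset):
  j=5: holds
First hit at j=5, so smallest k = 5-5 = 0.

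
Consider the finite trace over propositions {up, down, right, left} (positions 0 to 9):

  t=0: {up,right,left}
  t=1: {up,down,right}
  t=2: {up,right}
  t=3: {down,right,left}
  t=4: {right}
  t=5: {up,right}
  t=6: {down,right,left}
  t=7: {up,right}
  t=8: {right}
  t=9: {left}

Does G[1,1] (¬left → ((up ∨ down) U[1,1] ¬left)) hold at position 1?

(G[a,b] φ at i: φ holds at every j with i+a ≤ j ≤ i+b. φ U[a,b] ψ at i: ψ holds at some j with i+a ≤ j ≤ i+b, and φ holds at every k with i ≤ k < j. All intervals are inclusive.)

No

Check (¬left → ((up ∨ down) U[1,1] ¬left)) at every j in [2,2]:
  j=2: antecedent true; consequent fails → ✗
Fails at j=2 → formula fails.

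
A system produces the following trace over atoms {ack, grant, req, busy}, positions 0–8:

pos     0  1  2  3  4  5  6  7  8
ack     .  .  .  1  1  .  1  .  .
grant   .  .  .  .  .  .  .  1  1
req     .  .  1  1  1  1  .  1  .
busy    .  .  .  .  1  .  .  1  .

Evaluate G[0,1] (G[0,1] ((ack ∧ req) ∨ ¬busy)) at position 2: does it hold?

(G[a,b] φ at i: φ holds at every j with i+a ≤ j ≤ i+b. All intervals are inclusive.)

Yes

Check G[0,1] ((ack ∧ req) ∨ ¬busy) at every j in [2,3]:
  j=2: holds on [2,3]
  j=3: holds on [3,4]
All positions satisfy it → formula holds.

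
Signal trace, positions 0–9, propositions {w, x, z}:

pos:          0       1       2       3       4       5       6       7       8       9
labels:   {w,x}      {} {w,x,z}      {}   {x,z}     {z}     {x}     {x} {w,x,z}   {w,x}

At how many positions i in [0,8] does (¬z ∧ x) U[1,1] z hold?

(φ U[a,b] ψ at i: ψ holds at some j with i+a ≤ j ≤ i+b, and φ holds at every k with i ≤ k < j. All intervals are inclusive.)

1

Evaluate at each i in [0,8]:
  i=0: ✗ (no rhs in [1,1])
  i=1: ✗ (lhs fails at k=1 before rhs at j=2)
  i=2: ✗ (no rhs in [3,3])
  i=3: ✗ (lhs fails at k=3 before rhs at j=4)
  i=4: ✗ (lhs fails at k=4 before rhs at j=5)
  i=5: ✗ (no rhs in [6,6])
  i=6: ✗ (no rhs in [7,7])
  i=7: ✓ (rhs at j=8; lhs holds on [7,7])
  i=8: ✗ (no rhs in [9,9])
Positions where it holds: {7} → 1.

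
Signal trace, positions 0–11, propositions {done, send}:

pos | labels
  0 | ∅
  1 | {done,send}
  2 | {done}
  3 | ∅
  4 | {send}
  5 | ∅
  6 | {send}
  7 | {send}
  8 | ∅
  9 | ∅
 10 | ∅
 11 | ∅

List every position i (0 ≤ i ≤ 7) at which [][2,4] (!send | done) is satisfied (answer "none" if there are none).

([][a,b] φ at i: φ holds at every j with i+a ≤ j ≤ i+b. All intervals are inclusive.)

Evaluate at each i in [0,7]:
  i=0: ✗ (fails at j=4)
  i=1: ✗ (fails at j=4)
  i=2: ✗ (fails at j=4)
  i=3: ✗ (fails at j=6)
  i=4: ✗ (fails at j=6)
  i=5: ✗ (fails at j=7)
  i=6: ✓ (all of [8,10])
  i=7: ✓ (all of [9,11])

6, 7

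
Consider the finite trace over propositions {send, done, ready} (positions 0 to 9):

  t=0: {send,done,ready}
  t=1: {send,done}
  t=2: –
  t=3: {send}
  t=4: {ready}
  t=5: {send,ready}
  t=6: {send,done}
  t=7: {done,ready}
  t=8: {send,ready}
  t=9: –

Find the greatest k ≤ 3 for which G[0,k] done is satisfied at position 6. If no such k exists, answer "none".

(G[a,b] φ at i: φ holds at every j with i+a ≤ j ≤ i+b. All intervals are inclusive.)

1

done must hold from j=6 onward; find where it first fails.
  j=6: holds
  j=7: holds
  j=8: fails
Holds on [6,7], so largest k = 1.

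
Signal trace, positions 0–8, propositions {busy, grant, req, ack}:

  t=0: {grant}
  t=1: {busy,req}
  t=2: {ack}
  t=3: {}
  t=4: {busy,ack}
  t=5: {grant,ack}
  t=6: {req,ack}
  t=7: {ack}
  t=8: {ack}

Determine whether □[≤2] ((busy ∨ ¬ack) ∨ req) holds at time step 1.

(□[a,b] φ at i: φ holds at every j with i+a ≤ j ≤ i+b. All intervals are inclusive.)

False

Check ((busy ∨ ¬ack) ∨ req) at every j in [1,3]:
  j=1: true
  j=2: false
  j=3: true
Fails at j=2 → formula fails.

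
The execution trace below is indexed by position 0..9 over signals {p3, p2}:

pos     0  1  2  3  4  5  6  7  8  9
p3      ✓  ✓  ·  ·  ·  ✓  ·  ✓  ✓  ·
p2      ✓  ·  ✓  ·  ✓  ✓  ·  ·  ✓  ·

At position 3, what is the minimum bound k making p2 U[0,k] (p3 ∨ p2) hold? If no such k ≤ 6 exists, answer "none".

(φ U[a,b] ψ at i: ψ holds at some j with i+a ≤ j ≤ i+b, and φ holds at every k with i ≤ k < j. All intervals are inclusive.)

Need earliest j ≥ 3 with (p3 ∨ p2), and p2 at every k in [3,j-1].
  j=3: rhs fails.
  j=4: rhs holds but lhs fails at k=3.
  j=5: rhs holds but lhs fails at k=3.
  j=6: rhs fails.
  j=7: rhs holds but lhs fails at k=3.
  j=8: rhs holds but lhs fails at k=3.
  j=9: rhs fails.
No witness within the range → none.

none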